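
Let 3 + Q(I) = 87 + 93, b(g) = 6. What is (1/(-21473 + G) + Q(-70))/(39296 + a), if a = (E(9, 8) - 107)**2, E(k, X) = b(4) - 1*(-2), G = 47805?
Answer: 4660765/1292822204 ≈ 0.0036051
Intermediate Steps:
Q(I) = 177 (Q(I) = -3 + (87 + 93) = -3 + 180 = 177)
E(k, X) = 8 (E(k, X) = 6 - 1*(-2) = 6 + 2 = 8)
a = 9801 (a = (8 - 107)**2 = (-99)**2 = 9801)
(1/(-21473 + G) + Q(-70))/(39296 + a) = (1/(-21473 + 47805) + 177)/(39296 + 9801) = (1/26332 + 177)/49097 = (1/26332 + 177)*(1/49097) = (4660765/26332)*(1/49097) = 4660765/1292822204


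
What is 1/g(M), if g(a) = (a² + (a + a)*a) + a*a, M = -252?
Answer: 1/254016 ≈ 3.9368e-6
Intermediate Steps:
g(a) = 4*a² (g(a) = (a² + (2*a)*a) + a² = (a² + 2*a²) + a² = 3*a² + a² = 4*a²)
1/g(M) = 1/(4*(-252)²) = 1/(4*63504) = 1/254016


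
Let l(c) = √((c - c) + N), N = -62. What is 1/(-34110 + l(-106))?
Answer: -17055/581746081 - I*√62/1163492162 ≈ -2.9317e-5 - 6.7676e-9*I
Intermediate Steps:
l(c) = I*√62 (l(c) = √((c - c) - 62) = √(0 - 62) = √(-62) = I*√62)
1/(-34110 + l(-106)) = 1/(-34110 + I*√62)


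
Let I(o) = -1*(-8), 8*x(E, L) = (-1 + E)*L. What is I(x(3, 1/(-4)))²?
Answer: 64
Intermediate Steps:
x(E, L) = L*(-1 + E)/8 (x(E, L) = ((-1 + E)*L)/8 = (L*(-1 + E))/8 = L*(-1 + E)/8)
I(o) = 8
I(x(3, 1/(-4)))² = 8² = 64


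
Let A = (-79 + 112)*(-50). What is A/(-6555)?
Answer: 110/437 ≈ 0.25172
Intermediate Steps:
A = -1650 (A = 33*(-50) = -1650)
A/(-6555) = -1650/(-6555) = -1650*(-1/6555) = 110/437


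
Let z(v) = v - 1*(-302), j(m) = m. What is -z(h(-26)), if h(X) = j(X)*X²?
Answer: 17274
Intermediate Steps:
h(X) = X³ (h(X) = X*X² = X³)
z(v) = 302 + v (z(v) = v + 302 = 302 + v)
-z(h(-26)) = -(302 + (-26)³) = -(302 - 17576) = -1*(-17274) = 17274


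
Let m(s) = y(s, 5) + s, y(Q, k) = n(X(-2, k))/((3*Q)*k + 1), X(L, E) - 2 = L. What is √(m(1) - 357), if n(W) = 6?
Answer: I*√5690/4 ≈ 18.858*I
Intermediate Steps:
X(L, E) = 2 + L
y(Q, k) = 6/(1 + 3*Q*k) (y(Q, k) = 6/((3*Q)*k + 1) = 6/(3*Q*k + 1) = 6/(1 + 3*Q*k))
m(s) = s + 6/(1 + 15*s) (m(s) = 6/(1 + 3*s*5) + s = 6/(1 + 15*s) + s = s + 6/(1 + 15*s))
√(m(1) - 357) = √((6 + 1*(1 + 15*1))/(1 + 15*1) - 357) = √((6 + 1*(1 + 15))/(1 + 15) - 357) = √((6 + 1*16)/16 - 357) = √((6 + 16)/16 - 357) = √((1/16)*22 - 357) = √(11/8 - 357) = √(-2845/8) = I*√5690/4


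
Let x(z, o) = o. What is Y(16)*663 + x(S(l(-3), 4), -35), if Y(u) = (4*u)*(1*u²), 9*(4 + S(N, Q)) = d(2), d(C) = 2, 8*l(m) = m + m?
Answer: 10862557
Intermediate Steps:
l(m) = m/4 (l(m) = (m + m)/8 = (2*m)/8 = m/4)
S(N, Q) = -34/9 (S(N, Q) = -4 + (⅑)*2 = -4 + 2/9 = -34/9)
Y(u) = 4*u³ (Y(u) = (4*u)*u² = 4*u³)
Y(16)*663 + x(S(l(-3), 4), -35) = (4*16³)*663 - 35 = (4*4096)*663 - 35 = 16384*663 - 35 = 10862592 - 35 = 10862557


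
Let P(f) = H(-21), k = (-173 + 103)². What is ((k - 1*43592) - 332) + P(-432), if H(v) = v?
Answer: -39045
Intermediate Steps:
k = 4900 (k = (-70)² = 4900)
P(f) = -21
((k - 1*43592) - 332) + P(-432) = ((4900 - 1*43592) - 332) - 21 = ((4900 - 43592) - 332) - 21 = (-38692 - 332) - 21 = -39024 - 21 = -39045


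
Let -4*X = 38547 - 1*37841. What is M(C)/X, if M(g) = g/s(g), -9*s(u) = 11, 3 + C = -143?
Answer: -2628/3883 ≈ -0.67680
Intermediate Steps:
C = -146 (C = -3 - 143 = -146)
s(u) = -11/9 (s(u) = -⅑*11 = -11/9)
X = -353/2 (X = -(38547 - 1*37841)/4 = -(38547 - 37841)/4 = -¼*706 = -353/2 ≈ -176.50)
M(g) = -9*g/11 (M(g) = g/(-11/9) = g*(-9/11) = -9*g/11)
M(C)/X = (-9/11*(-146))/(-353/2) = (1314/11)*(-2/353) = -2628/3883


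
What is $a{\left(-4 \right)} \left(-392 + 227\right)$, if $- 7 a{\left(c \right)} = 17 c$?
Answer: $- \frac{11220}{7} \approx -1602.9$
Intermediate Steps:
$a{\left(c \right)} = - \frac{17 c}{7}$
$a{\left(-4 \right)} \left(-392 + 227\right) = \left(- \frac{17}{7}\right) \left(-4\right) \left(-392 + 227\right) = \frac{68}{7} \left(-165\right) = - \frac{11220}{7}$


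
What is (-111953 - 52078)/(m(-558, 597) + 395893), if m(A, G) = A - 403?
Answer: -54677/131644 ≈ -0.41534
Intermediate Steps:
m(A, G) = -403 + A
(-111953 - 52078)/(m(-558, 597) + 395893) = (-111953 - 52078)/((-403 - 558) + 395893) = -164031/(-961 + 395893) = -164031/394932 = -164031*1/394932 = -54677/131644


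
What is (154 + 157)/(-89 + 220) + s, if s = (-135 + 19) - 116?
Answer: -30081/131 ≈ -229.63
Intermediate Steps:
s = -232 (s = -116 - 116 = -232)
(154 + 157)/(-89 + 220) + s = (154 + 157)/(-89 + 220) - 232 = 311/131 - 232 = -30081/131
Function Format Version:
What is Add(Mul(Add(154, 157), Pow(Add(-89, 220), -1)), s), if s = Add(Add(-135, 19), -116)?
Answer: Rational(-30081, 131) ≈ -229.63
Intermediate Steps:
s = -232 (s = Add(-116, -116) = -232)
Add(Mul(Add(154, 157), Pow(Add(-89, 220), -1)), s) = Add(Mul(Add(154, 157), Pow(Add(-89, 220), -1)), -232) = Add(Mul(311, Pow(131, -1)), -232) = Add(Mul(311, Rational(1, 131)), -232) = Add(Rational(311, 131), -232) = Rational(-30081, 131)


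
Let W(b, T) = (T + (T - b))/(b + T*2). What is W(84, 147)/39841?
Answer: 5/358569 ≈ 1.3944e-5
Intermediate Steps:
W(b, T) = (-b + 2*T)/(b + 2*T)
W(84, 147)/39841 = ((-1*84 + 2*147)/(84 + 2*147))/39841 = ((-84 + 294)/(84 + 294))*(1/39841) = (210/378)*(1/39841) = ((1/378)*210)*(1/39841) = (5/9)*(1/39841) = 5/358569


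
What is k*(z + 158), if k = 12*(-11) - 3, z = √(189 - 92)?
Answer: -21330 - 135*√97 ≈ -22660.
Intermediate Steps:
z = √97 ≈ 9.8489
k = -135 (k = -132 - 3 = -135)
k*(z + 158) = -135*(√97 + 158) = -135*(158 + √97) = -21330 - 135*√97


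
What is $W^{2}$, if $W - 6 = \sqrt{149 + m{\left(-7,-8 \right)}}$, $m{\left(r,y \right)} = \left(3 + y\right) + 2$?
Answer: $\left(6 + \sqrt{146}\right)^{2} \approx 327.0$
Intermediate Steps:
$m{\left(r,y \right)} = 5 + y$
$W = 6 + \sqrt{146}$ ($W = 6 + \sqrt{149 + \left(5 - 8\right)} = 6 + \sqrt{149 - 3} = 6 + \sqrt{146} \approx 18.083$)
$W^{2} = \left(6 + \sqrt{146}\right)^{2}$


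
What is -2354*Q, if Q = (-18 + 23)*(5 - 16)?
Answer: 129470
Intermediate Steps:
Q = -55 (Q = 5*(-11) = -55)
-2354*Q = -2354*(-55) = 129470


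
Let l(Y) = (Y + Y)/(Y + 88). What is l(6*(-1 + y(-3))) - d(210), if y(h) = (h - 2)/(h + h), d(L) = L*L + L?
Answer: -3854972/87 ≈ -44310.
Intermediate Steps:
d(L) = L + L**2 (d(L) = L**2 + L = L + L**2)
y(h) = (-2 + h)/(2*h) (y(h) = (-2 + h)/((2*h)) = (-2 + h)*(1/(2*h)) = (-2 + h)/(2*h))
l(Y) = 2*Y/(88 + Y) (l(Y) = (2*Y)/(88 + Y) = 2*Y/(88 + Y))
l(6*(-1 + y(-3))) - d(210) = 2*(6*(-1 + (1/2)*(-2 - 3)/(-3)))/(88 + 6*(-1 + (1/2)*(-2 - 3)/(-3))) - 210*(1 + 210) = 2*(6*(-1 + (1/2)*(-1/3)*(-5)))/(88 + 6*(-1 + (1/2)*(-1/3)*(-5))) - 210*211 = 2*(6*(-1 + 5/6))/(88 + 6*(-1 + 5/6)) - 1*44310 = 2*(6*(-1/6))/(88 + 6*(-1/6)) - 44310 = 2*(-1)/(88 - 1) - 44310 = 2*(-1)/87 - 44310 = 2*(-1)*(1/87) - 44310 = -2/87 - 44310 = -3854972/87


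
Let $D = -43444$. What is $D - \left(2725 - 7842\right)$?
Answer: $-38327$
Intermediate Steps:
$D - \left(2725 - 7842\right) = -43444 - \left(2725 - 7842\right) = -43444 - -5117 = -43444 + 5117 = -38327$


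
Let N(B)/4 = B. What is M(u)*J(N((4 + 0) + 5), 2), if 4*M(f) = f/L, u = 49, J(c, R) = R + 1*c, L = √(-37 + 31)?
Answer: -931*I*√6/12 ≈ -190.04*I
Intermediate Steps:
L = I*√6 (L = √(-6) = I*√6 ≈ 2.4495*I)
N(B) = 4*B
J(c, R) = R + c
M(f) = -I*f*√6/24 (M(f) = (f/((I*√6)))/4 = (f*(-I*√6/6))/4 = (-I*f*√6/6)/4 = -I*f*√6/24)
M(u)*J(N((4 + 0) + 5), 2) = (-1/24*I*49*√6)*(2 + 4*((4 + 0) + 5)) = (-49*I*√6/24)*(2 + 4*(4 + 5)) = (-49*I*√6/24)*(2 + 4*9) = (-49*I*√6/24)*(2 + 36) = -49*I*√6/24*38 = -931*I*√6/12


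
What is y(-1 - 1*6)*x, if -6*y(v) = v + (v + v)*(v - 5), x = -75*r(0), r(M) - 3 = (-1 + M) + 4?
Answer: 12075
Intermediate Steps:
r(M) = 6 + M (r(M) = 3 + ((-1 + M) + 4) = 3 + (3 + M) = 6 + M)
x = -450 (x = -75*(6 + 0) = -75*6 = -450)
y(v) = -v/6 - v*(-5 + v)/3 (y(v) = -(v + (v + v)*(v - 5))/6 = -(v + (2*v)*(-5 + v))/6 = -(v + 2*v*(-5 + v))/6 = -v/6 - v*(-5 + v)/3)
y(-1 - 1*6)*x = ((-1 - 1*6)*(9 - 2*(-1 - 1*6))/6)*(-450) = ((-1 - 6)*(9 - 2*(-1 - 6))/6)*(-450) = ((1/6)*(-7)*(9 - 2*(-7)))*(-450) = ((1/6)*(-7)*(9 + 14))*(-450) = ((1/6)*(-7)*23)*(-450) = -161/6*(-450) = 12075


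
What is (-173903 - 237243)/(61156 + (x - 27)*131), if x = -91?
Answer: -205573/22849 ≈ -8.9970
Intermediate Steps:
(-173903 - 237243)/(61156 + (x - 27)*131) = (-173903 - 237243)/(61156 + (-91 - 27)*131) = -411146/(61156 - 118*131) = -411146/(61156 - 15458) = -411146/45698 = -411146*1/45698 = -205573/22849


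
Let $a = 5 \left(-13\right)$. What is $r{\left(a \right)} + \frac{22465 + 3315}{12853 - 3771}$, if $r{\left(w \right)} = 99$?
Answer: $\frac{462449}{4541} \approx 101.84$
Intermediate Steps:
$a = -65$
$r{\left(a \right)} + \frac{22465 + 3315}{12853 - 3771} = 99 + \frac{22465 + 3315}{12853 - 3771} = 99 + \frac{25780}{9082} = 99 + 25780 \cdot \frac{1}{9082} = 99 + \frac{12890}{4541} = \frac{462449}{4541}$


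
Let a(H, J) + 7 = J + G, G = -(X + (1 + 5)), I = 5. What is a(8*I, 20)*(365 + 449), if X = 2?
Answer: 4070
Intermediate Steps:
G = -8 (G = -(2 + (1 + 5)) = -(2 + 6) = -1*8 = -8)
a(H, J) = -15 + J (a(H, J) = -7 + (J - 8) = -7 + (-8 + J) = -15 + J)
a(8*I, 20)*(365 + 449) = (-15 + 20)*(365 + 449) = 5*814 = 4070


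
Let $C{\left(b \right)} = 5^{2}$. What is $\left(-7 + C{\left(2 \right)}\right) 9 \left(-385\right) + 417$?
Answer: $-61953$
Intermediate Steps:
$C{\left(b \right)} = 25$
$\left(-7 + C{\left(2 \right)}\right) 9 \left(-385\right) + 417 = \left(-7 + 25\right) 9 \left(-385\right) + 417 = 18 \cdot 9 \left(-385\right) + 417 = 162 \left(-385\right) + 417 = -62370 + 417 = -61953$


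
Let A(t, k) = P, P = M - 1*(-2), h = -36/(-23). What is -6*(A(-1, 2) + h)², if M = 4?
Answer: -181656/529 ≈ -343.40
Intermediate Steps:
h = 36/23 (h = -36*(-1/23) = 36/23 ≈ 1.5652)
P = 6 (P = 4 - 1*(-2) = 4 + 2 = 6)
A(t, k) = 6
-6*(A(-1, 2) + h)² = -6*(6 + 36/23)² = -6*(174/23)² = -6*30276/529 = -181656/529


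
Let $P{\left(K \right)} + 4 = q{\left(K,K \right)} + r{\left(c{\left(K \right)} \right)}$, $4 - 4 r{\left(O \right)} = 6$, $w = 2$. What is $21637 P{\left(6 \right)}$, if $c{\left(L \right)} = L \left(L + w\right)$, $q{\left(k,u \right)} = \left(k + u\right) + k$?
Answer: $\frac{584199}{2} \approx 2.921 \cdot 10^{5}$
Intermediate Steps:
$q{\left(k,u \right)} = u + 2 k$
$c{\left(L \right)} = L \left(2 + L\right)$ ($c{\left(L \right)} = L \left(L + 2\right) = L \left(2 + L\right)$)
$r{\left(O \right)} = - \frac{1}{2}$ ($r{\left(O \right)} = 1 - \frac{3}{2} = - \frac{1}{2}$)
$P{\left(K \right)} = - \frac{9}{2} + 3 K$ ($P{\left(K \right)} = -4 + \left(\left(K + 2 K\right) - \frac{1}{2}\right) = -4 + \left(3 K - \frac{1}{2}\right) = -4 + \left(- \frac{1}{2} + 3 K\right) = - \frac{9}{2} + 3 K$)
$21637 P{\left(6 \right)} = 21637 \left(- \frac{9}{2} + 3 \cdot 6\right) = 21637 \left(- \frac{9}{2} + 18\right) = 21637 \cdot \frac{27}{2} = \frac{584199}{2}$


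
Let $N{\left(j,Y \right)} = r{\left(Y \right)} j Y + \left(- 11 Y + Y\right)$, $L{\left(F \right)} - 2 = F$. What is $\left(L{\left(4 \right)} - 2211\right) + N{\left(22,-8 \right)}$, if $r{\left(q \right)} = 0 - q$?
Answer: $-3533$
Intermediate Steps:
$L{\left(F \right)} = 2 + F$
$r{\left(q \right)} = - q$
$N{\left(j,Y \right)} = - 10 Y - j Y^{2}$ ($N{\left(j,Y \right)} = - Y j Y + \left(- 11 Y + Y\right) = - Y j Y - 10 Y = - j Y^{2} - 10 Y = - 10 Y - j Y^{2}$)
$\left(L{\left(4 \right)} - 2211\right) + N{\left(22,-8 \right)} = \left(\left(2 + 4\right) - 2211\right) - 8 \left(-10 - \left(-8\right) 22\right) = \left(6 - 2211\right) - 8 \left(-10 + 176\right) = -2205 - 1328 = -3533$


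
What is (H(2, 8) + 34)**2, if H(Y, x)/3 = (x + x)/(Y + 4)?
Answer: 1764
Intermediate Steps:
H(Y, x) = 6*x/(4 + Y) (H(Y, x) = 3*((x + x)/(Y + 4)) = 3*((2*x)/(4 + Y)) = 3*(2*x/(4 + Y)) = 6*x/(4 + Y))
(H(2, 8) + 34)**2 = (6*8/(4 + 2) + 34)**2 = (6*8/6 + 34)**2 = (6*8*(1/6) + 34)**2 = (8 + 34)**2 = 42**2 = 1764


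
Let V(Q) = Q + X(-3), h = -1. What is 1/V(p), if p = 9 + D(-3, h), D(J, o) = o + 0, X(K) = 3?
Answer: 1/11 ≈ 0.090909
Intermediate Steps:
D(J, o) = o
p = 8 (p = 9 - 1 = 8)
V(Q) = 3 + Q (V(Q) = Q + 3 = 3 + Q)
1/V(p) = 1/(3 + 8) = 1/11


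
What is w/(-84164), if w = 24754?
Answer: -12377/42082 ≈ -0.29412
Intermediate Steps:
w/(-84164) = 24754/(-84164) = 24754*(-1/84164) = -12377/42082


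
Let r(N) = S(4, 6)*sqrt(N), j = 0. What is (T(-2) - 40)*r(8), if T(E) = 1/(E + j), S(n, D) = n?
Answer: -324*sqrt(2) ≈ -458.21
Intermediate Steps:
r(N) = 4*sqrt(N)
T(E) = 1/E (T(E) = 1/(E + 0) = 1/E)
(T(-2) - 40)*r(8) = (1/(-2) - 40)*(4*sqrt(8)) = (-1/2 - 40)*(4*(2*sqrt(2))) = -324*sqrt(2)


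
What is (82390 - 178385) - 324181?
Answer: -420176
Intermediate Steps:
(82390 - 178385) - 324181 = -95995 - 324181 = -420176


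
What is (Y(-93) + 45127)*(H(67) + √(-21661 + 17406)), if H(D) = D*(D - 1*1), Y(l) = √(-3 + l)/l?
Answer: (4422 + I*√4255)*(4196811 - 4*I*√6)/93 ≈ 1.9955e+8 + 2.9432e+6*I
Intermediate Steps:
Y(l) = √(-3 + l)/l
H(D) = D*(-1 + D) (H(D) = D*(D - 1) = D*(-1 + D))
(Y(-93) + 45127)*(H(67) + √(-21661 + 17406)) = (√(-3 - 93)/(-93) + 45127)*(67*(-1 + 67) + √(-21661 + 17406)) = (-4*I*√6/93 + 45127)*(67*66 + √(-4255)) = (-4*I*√6/93 + 45127)*(4422 + I*√4255) = (45127 - 4*I*√6/93)*(4422 + I*√4255) = (4422 + I*√4255)*(45127 - 4*I*√6/93)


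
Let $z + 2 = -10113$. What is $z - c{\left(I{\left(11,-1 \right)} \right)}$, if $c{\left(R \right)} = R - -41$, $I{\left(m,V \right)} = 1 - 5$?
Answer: $-10152$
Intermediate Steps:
$I{\left(m,V \right)} = -4$
$c{\left(R \right)} = 41 + R$ ($c{\left(R \right)} = R + 41 = 41 + R$)
$z = -10115$ ($z = -2 - 10113 = -10115$)
$z - c{\left(I{\left(11,-1 \right)} \right)} = -10115 - \left(41 - 4\right) = -10115 - 37 = -10152$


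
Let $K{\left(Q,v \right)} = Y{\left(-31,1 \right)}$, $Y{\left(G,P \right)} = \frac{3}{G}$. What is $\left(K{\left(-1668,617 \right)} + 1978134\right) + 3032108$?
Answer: $\frac{155317499}{31} \approx 5.0102 \cdot 10^{6}$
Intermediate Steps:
$K{\left(Q,v \right)} = - \frac{3}{31}$ ($K{\left(Q,v \right)} = \frac{3}{-31} = 3 \left(- \frac{1}{31}\right) = - \frac{3}{31}$)
$\left(K{\left(-1668,617 \right)} + 1978134\right) + 3032108 = \left(- \frac{3}{31} + 1978134\right) + 3032108 = \frac{61322151}{31} + 3032108 = \frac{155317499}{31}$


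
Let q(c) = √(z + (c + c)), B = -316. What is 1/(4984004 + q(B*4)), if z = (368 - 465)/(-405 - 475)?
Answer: 4385923520/21859460369598623 - 4*I*√122349865/21859460369598623 ≈ 2.0064e-7 - 2.0241e-12*I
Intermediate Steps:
z = 97/880 (z = -97/(-880) = -97*(-1/880) = 97/880 ≈ 0.11023)
q(c) = √(97/880 + 2*c) (q(c) = √(97/880 + (c + c)) = √(97/880 + 2*c))
1/(4984004 + q(B*4)) = 1/(4984004 + √(5335 + 96800*(-316*4))/220) = 1/(4984004 + √(5335 + 96800*(-1264))/220) = 1/(4984004 + √(5335 - 122355200)/220) = 1/(4984004 + √(-122349865)/220) = 1/(4984004 + (I*√122349865)/220) = 1/(4984004 + I*√122349865/220)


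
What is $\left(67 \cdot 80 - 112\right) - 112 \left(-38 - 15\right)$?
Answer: $11184$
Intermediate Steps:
$\left(67 \cdot 80 - 112\right) - 112 \left(-38 - 15\right) = \left(5360 - 112\right) - 112 \left(-53\right) = 5248 - -5936 = 5248 + 5936 = 11184$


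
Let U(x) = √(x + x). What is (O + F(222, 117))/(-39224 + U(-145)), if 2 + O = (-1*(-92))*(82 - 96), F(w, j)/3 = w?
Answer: 313792/19724647 + 8*I*√290/19724647 ≈ 0.015909 + 6.9068e-6*I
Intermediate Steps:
F(w, j) = 3*w
O = -1290 (O = -2 + (-1*(-92))*(82 - 96) = -2 + 92*(-14) = -2 - 1288 = -1290)
U(x) = √2*√x (U(x) = √(2*x) = √2*√x)
(O + F(222, 117))/(-39224 + U(-145)) = (-1290 + 3*222)/(-39224 + √2*√(-145)) = (-1290 + 666)/(-39224 + √2*(I*√145)) = -624/(-39224 + I*√290)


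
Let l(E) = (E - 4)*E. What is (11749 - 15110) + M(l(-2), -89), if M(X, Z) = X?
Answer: -3349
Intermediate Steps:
l(E) = E*(-4 + E) (l(E) = (-4 + E)*E = E*(-4 + E))
(11749 - 15110) + M(l(-2), -89) = (11749 - 15110) - 2*(-4 - 2) = -3361 - 2*(-6) = -3361 + 12 = -3349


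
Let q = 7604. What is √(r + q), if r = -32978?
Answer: I*√25374 ≈ 159.29*I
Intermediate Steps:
√(r + q) = √(-32978 + 7604) = √(-25374) = I*√25374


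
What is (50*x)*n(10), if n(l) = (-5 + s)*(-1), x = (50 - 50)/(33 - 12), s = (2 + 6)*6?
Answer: 0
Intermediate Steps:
s = 48 (s = 8*6 = 48)
x = 0 (x = 0/21 = 0*(1/21) = 0)
n(l) = -43 (n(l) = (-5 + 48)*(-1) = 43*(-1) = -43)
(50*x)*n(10) = (50*0)*(-43) = 0*(-43) = 0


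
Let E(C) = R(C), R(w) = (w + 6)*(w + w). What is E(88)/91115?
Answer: 16544/91115 ≈ 0.18157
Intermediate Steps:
R(w) = 2*w*(6 + w) (R(w) = (6 + w)*(2*w) = 2*w*(6 + w))
E(C) = 2*C*(6 + C)
E(88)/91115 = (2*88*(6 + 88))/91115 = (2*88*94)*(1/91115) = 16544*(1/91115) = 16544/91115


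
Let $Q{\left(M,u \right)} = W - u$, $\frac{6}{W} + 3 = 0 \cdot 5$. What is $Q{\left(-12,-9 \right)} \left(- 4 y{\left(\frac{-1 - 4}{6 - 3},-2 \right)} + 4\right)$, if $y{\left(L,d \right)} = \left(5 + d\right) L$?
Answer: $168$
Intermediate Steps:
$W = -2$ ($W = \frac{6}{-3 + 0 \cdot 5} = \frac{6}{-3 + 0} = \frac{6}{-3} = 6 \left(- \frac{1}{3}\right) = -2$)
$Q{\left(M,u \right)} = -2 - u$
$y{\left(L,d \right)} = L \left(5 + d\right)$
$Q{\left(-12,-9 \right)} \left(- 4 y{\left(\frac{-1 - 4}{6 - 3},-2 \right)} + 4\right) = \left(-2 - -9\right) \left(- 4 \frac{-1 - 4}{6 - 3} \left(5 - 2\right) + 4\right) = \left(-2 + 9\right) \left(- 4 - \frac{5}{3} \cdot 3 + 4\right) = 7 \left(- 4 \left(-5\right) \frac{1}{3} \cdot 3 + 4\right) = 7 \left(- 4 \left(\left(- \frac{5}{3}\right) 3\right) + 4\right) = 7 \left(\left(-4\right) \left(-5\right) + 4\right) = 7 \left(20 + 4\right) = 7 \cdot 24 = 168$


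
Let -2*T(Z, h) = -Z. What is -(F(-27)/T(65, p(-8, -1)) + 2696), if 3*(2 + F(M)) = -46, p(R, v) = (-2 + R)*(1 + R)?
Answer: -40432/15 ≈ -2695.5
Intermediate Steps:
p(R, v) = (1 + R)*(-2 + R)
F(M) = -52/3 (F(M) = -2 + (1/3)*(-46) = -2 - 46/3 = -52/3)
T(Z, h) = Z/2 (T(Z, h) = -(-1)*Z/2 = Z/2)
-(F(-27)/T(65, p(-8, -1)) + 2696) = -(-52/(3*((1/2)*65)) + 2696) = -(-52/(3*65/2) + 2696) = -(-52/3*2/65 + 2696) = -(-8/15 + 2696) = -1*40432/15 = -40432/15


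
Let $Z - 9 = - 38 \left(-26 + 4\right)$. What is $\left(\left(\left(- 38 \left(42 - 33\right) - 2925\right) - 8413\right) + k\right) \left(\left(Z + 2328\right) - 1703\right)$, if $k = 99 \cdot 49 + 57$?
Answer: $-9954840$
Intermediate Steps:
$Z = 845$ ($Z = 9 - 38 \left(-26 + 4\right) = 9 - -836 = 9 + 836 = 845$)
$k = 4908$ ($k = 4851 + 57 = 4908$)
$\left(\left(\left(- 38 \left(42 - 33\right) - 2925\right) - 8413\right) + k\right) \left(\left(Z + 2328\right) - 1703\right) = \left(\left(\left(- 38 \left(42 - 33\right) - 2925\right) - 8413\right) + 4908\right) \left(\left(845 + 2328\right) - 1703\right) = \left(\left(\left(\left(-38\right) 9 - 2925\right) - 8413\right) + 4908\right) \left(3173 - 1703\right) = \left(\left(\left(-342 - 2925\right) - 8413\right) + 4908\right) 1470 = \left(\left(-3267 - 8413\right) + 4908\right) 1470 = \left(-11680 + 4908\right) 1470 = \left(-6772\right) 1470 = -9954840$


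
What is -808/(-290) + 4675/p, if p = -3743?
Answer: 834297/542735 ≈ 1.5372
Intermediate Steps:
-808/(-290) + 4675/p = -808/(-290) + 4675/(-3743) = -808*(-1/290) + 4675*(-1/3743) = 404/145 - 4675/3743 = 834297/542735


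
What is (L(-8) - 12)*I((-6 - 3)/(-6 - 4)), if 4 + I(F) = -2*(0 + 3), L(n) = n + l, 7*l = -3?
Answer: 1430/7 ≈ 204.29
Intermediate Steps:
l = -3/7 (l = (⅐)*(-3) = -3/7 ≈ -0.42857)
L(n) = -3/7 + n (L(n) = n - 3/7 = -3/7 + n)
I(F) = -10 (I(F) = -4 - 2*(0 + 3) = -4 - 2*3 = -4 - 6 = -10)
(L(-8) - 12)*I((-6 - 3)/(-6 - 4)) = ((-3/7 - 8) - 12)*(-10) = (-59/7 - 12)*(-10) = -143/7*(-10) = 1430/7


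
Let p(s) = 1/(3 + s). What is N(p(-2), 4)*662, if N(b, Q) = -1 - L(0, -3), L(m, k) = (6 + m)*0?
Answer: -662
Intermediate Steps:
L(m, k) = 0
N(b, Q) = -1 (N(b, Q) = -1 - 1*0 = -1 + 0 = -1)
N(p(-2), 4)*662 = -1*662 = -662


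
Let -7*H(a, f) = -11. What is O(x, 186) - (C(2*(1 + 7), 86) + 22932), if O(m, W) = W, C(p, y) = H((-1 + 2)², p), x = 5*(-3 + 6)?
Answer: -159233/7 ≈ -22748.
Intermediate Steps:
H(a, f) = 11/7 (H(a, f) = -⅐*(-11) = 11/7)
x = 15 (x = 5*3 = 15)
C(p, y) = 11/7
O(x, 186) - (C(2*(1 + 7), 86) + 22932) = 186 - (11/7 + 22932) = 186 - 1*160535/7 = 186 - 160535/7 = -159233/7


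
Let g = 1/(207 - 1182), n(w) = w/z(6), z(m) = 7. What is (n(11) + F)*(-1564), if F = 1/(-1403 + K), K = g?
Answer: -1680223186/683963 ≈ -2456.6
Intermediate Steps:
n(w) = w/7
g = -1/975 (g = 1/(-975) = -1/975 ≈ -0.0010256)
K = -1/975 ≈ -0.0010256
F = -975/1367926 (F = 1/(-1403 - 1/975) = 1/(-1367926/975) = -975/1367926 ≈ -0.00071276)
(n(11) + F)*(-1564) = ((⅐)*11 - 975/1367926)*(-1564) = (11/7 - 975/1367926)*(-1564) = (2148623/1367926)*(-1564) = -1680223186/683963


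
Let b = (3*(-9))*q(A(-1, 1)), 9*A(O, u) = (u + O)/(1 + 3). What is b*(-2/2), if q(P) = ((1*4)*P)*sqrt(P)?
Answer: 0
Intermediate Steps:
A(O, u) = O/36 + u/36 (A(O, u) = ((u + O)/(1 + 3))/9 = ((O + u)/4)/9 = ((O + u)*(1/4))/9 = (O/4 + u/4)/9 = O/36 + u/36)
q(P) = 4*P**(3/2) (q(P) = (4*P)*sqrt(P) = 4*P**(3/2))
b = 0 (b = (3*(-9))*(4*((1/36)*(-1) + (1/36)*1)**(3/2)) = -108*(-1/36 + 1/36)**(3/2) = -108*0**(3/2) = -108*0 = -27*0 = 0)
b*(-2/2) = 0*(-2/2) = 0*(-2*1/2) = 0*(-1) = 0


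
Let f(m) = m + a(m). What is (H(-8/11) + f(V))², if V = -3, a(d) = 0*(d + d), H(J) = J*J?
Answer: 89401/14641 ≈ 6.1062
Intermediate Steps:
H(J) = J²
a(d) = 0 (a(d) = 0*(2*d) = 0)
f(m) = m (f(m) = m + 0 = m)
(H(-8/11) + f(V))² = ((-8/11)² - 3)² = (64/121 - 3)² = (-299/121)² = 89401/14641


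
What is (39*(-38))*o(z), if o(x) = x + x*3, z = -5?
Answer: 29640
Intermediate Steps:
o(x) = 4*x (o(x) = x + 3*x = 4*x)
(39*(-38))*o(z) = (39*(-38))*(4*(-5)) = -1482*(-20) = 29640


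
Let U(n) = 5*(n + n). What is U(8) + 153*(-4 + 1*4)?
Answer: 80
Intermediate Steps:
U(n) = 10*n (U(n) = 5*(2*n) = 10*n)
U(8) + 153*(-4 + 1*4) = 10*8 + 153*(-4 + 1*4) = 80 + 153*(-4 + 4) = 80 + 153*0 = 80 + 0 = 80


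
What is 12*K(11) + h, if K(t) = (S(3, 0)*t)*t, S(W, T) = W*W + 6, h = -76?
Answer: 21704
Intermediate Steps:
S(W, T) = 6 + W² (S(W, T) = W² + 6 = 6 + W²)
K(t) = 15*t² (K(t) = ((6 + 3²)*t)*t = ((6 + 9)*t)*t = (15*t)*t = 15*t²)
12*K(11) + h = 12*(15*11²) - 76 = 12*(15*121) - 76 = 12*1815 - 76 = 21780 - 76 = 21704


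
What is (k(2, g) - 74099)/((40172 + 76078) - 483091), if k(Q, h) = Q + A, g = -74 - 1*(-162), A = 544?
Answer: 73553/366841 ≈ 0.20050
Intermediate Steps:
g = 88 (g = -74 + 162 = 88)
k(Q, h) = 544 + Q (k(Q, h) = Q + 544 = 544 + Q)
(k(2, g) - 74099)/((40172 + 76078) - 483091) = ((544 + 2) - 74099)/((40172 + 76078) - 483091) = (546 - 74099)/(116250 - 483091) = -73553/(-366841) = -73553*(-1/366841) = 73553/366841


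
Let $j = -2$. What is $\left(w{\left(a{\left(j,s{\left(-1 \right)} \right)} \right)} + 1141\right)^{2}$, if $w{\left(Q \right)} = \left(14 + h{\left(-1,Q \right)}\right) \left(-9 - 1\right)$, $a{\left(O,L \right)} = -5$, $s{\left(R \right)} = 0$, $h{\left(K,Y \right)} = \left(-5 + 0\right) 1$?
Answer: $1104601$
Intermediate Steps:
$h{\left(K,Y \right)} = -5$ ($h{\left(K,Y \right)} = \left(-5\right) 1 = -5$)
$w{\left(Q \right)} = -90$ ($w{\left(Q \right)} = \left(14 - 5\right) \left(-9 - 1\right) = 9 \left(-10\right) = -90$)
$\left(w{\left(a{\left(j,s{\left(-1 \right)} \right)} \right)} + 1141\right)^{2} = \left(-90 + 1141\right)^{2} = 1051^{2} = 1104601$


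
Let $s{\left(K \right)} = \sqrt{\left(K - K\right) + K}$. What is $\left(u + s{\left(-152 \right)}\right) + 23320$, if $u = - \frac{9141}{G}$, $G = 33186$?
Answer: $\frac{257962793}{11062} + 2 i \sqrt{38} \approx 23320.0 + 12.329 i$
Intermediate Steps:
$s{\left(K \right)} = \sqrt{K}$ ($s{\left(K \right)} = \sqrt{0 + K} = \sqrt{K}$)
$u = - \frac{3047}{11062}$ ($u = - \frac{9141}{33186} = \left(-9141\right) \frac{1}{33186} = - \frac{3047}{11062} \approx -0.27545$)
$\left(u + s{\left(-152 \right)}\right) + 23320 = \left(- \frac{3047}{11062} + \sqrt{-152}\right) + 23320 = \left(- \frac{3047}{11062} + 2 i \sqrt{38}\right) + 23320 = \frac{257962793}{11062} + 2 i \sqrt{38}$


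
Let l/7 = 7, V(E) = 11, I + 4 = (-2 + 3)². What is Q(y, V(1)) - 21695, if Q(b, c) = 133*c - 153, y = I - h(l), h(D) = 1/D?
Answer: -20385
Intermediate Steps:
I = -3 (I = -4 + (-2 + 3)² = -4 + 1² = -4 + 1 = -3)
l = 49 (l = 7*7 = 49)
y = -148/49 (y = -3 - 1/49 = -148/49 ≈ -3.0204)
Q(b, c) = -153 + 133*c
Q(y, V(1)) - 21695 = (-153 + 133*11) - 21695 = (-153 + 1463) - 21695 = 1310 - 21695 = -20385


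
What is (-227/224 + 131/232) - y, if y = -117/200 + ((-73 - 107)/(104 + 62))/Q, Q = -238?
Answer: 30180019/229146400 ≈ 0.13171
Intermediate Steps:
y = -1146609/1975400 (y = -117/200 + ((-73 - 107)/(104 + 62))/(-238) = -117*1/200 - 180/166*(-1/238) = -117/200 - 180*1/166*(-1/238) = -117/200 - 90/83*(-1/238) = -117/200 + 45/9877 = -1146609/1975400 ≈ -0.58044)
(-227/224 + 131/232) - y = (-227/224 + 131/232) - 1*(-1146609/1975400) = (-227*1/224 + 131*(1/232)) + 1146609/1975400 = (-227/224 + 131/232) + 1146609/1975400 = -2915/6496 + 1146609/1975400 = 30180019/229146400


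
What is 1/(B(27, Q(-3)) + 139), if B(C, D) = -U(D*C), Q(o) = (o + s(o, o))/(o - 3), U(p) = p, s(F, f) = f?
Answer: 1/112 ≈ 0.0089286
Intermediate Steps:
Q(o) = 2*o/(-3 + o) (Q(o) = (o + o)/(o - 3) = (2*o)/(-3 + o) = 2*o/(-3 + o))
B(C, D) = -C*D (B(C, D) = -D*C = -C*D)
1/(B(27, Q(-3)) + 139) = 1/(-1*27*2*(-3)/(-3 - 3) + 139) = 1/(-1*27*2*(-3)/(-6) + 139) = 1/(-1*27*2*(-3)*(-⅙) + 139) = 1/(-1*27*1 + 139) = 1/(-27 + 139) = 1/112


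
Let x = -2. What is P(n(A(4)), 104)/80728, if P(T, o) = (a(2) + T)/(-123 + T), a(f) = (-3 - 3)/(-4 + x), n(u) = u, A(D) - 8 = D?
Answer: -13/8960808 ≈ -1.4508e-6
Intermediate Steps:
A(D) = 8 + D
a(f) = 1 (a(f) = (-3 - 3)/(-4 - 2) = -6/(-6) = -6*(-⅙) = 1)
P(T, o) = (1 + T)/(-123 + T)
P(n(A(4)), 104)/80728 = ((1 + (8 + 4))/(-123 + (8 + 4)))/80728 = ((1 + 12)/(-123 + 12))*(1/80728) = (13/(-111))*(1/80728) = -1/111*13*(1/80728) = -13/111*1/80728 = -13/8960808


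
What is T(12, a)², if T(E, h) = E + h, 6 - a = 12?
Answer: 36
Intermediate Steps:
a = -6 (a = 6 - 1*12 = 6 - 12 = -6)
T(12, a)² = (12 - 6)² = 6² = 36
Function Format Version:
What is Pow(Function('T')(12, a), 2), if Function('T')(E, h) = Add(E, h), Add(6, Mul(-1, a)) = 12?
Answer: 36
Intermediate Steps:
a = -6 (a = Add(6, Mul(-1, 12)) = Add(6, -12) = -6)
Pow(Function('T')(12, a), 2) = Pow(Add(12, -6), 2) = Pow(6, 2) = 36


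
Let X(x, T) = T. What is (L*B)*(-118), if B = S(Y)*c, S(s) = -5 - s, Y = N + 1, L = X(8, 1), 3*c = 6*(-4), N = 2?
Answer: -7552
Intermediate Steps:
c = -8 (c = (6*(-4))/3 = (1/3)*(-24) = -8)
L = 1
Y = 3 (Y = 2 + 1 = 3)
B = 64 (B = (-5 - 1*3)*(-8) = (-5 - 3)*(-8) = -8*(-8) = 64)
(L*B)*(-118) = (1*64)*(-118) = 64*(-118) = -7552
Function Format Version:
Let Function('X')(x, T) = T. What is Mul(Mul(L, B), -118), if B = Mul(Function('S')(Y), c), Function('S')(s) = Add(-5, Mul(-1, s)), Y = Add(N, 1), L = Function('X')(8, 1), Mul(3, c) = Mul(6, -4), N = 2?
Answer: -7552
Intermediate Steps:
c = -8 (c = Mul(Rational(1, 3), Mul(6, -4)) = Mul(Rational(1, 3), -24) = -8)
L = 1
Y = 3 (Y = Add(2, 1) = 3)
B = 64 (B = Mul(Add(-5, Mul(-1, 3)), -8) = Mul(Add(-5, -3), -8) = Mul(-8, -8) = 64)
Mul(Mul(L, B), -118) = Mul(Mul(1, 64), -118) = Mul(64, -118) = -7552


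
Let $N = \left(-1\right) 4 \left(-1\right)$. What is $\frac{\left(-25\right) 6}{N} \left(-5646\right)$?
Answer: $211725$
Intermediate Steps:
$N = 4$ ($N = \left(-4\right) \left(-1\right) = 4$)
$\frac{\left(-25\right) 6}{N} \left(-5646\right) = \frac{\left(-25\right) 6}{4} \left(-5646\right) = \left(-150\right) \frac{1}{4} \left(-5646\right) = \left(- \frac{75}{2}\right) \left(-5646\right) = 211725$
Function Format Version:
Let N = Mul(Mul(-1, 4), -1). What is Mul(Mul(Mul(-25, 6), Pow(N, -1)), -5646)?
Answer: 211725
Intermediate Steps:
N = 4 (N = Mul(-4, -1) = 4)
Mul(Mul(Mul(-25, 6), Pow(N, -1)), -5646) = Mul(Mul(Mul(-25, 6), Pow(4, -1)), -5646) = Mul(Mul(-150, Rational(1, 4)), -5646) = Mul(Rational(-75, 2), -5646) = 211725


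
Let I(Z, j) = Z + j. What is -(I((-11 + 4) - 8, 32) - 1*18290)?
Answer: 18273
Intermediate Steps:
-(I((-11 + 4) - 8, 32) - 1*18290) = -((((-11 + 4) - 8) + 32) - 1*18290) = -(((-7 - 8) + 32) - 18290) = -((-15 + 32) - 18290) = -(17 - 18290) = -1*(-18273) = 18273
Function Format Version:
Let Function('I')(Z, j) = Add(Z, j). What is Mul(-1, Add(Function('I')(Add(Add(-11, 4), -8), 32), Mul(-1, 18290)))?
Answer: 18273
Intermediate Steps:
Mul(-1, Add(Function('I')(Add(Add(-11, 4), -8), 32), Mul(-1, 18290))) = Mul(-1, Add(Add(Add(Add(-11, 4), -8), 32), Mul(-1, 18290))) = Mul(-1, Add(Add(Add(-7, -8), 32), -18290)) = Mul(-1, Add(Add(-15, 32), -18290)) = Mul(-1, Add(17, -18290)) = Mul(-1, -18273) = 18273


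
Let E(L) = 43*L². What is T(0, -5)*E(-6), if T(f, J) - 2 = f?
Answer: 3096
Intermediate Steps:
T(f, J) = 2 + f
T(0, -5)*E(-6) = (2 + 0)*(43*(-6)²) = 2*(43*36) = 2*1548 = 3096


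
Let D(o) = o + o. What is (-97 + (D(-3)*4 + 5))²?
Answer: 13456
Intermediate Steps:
D(o) = 2*o
(-97 + (D(-3)*4 + 5))² = (-97 + ((2*(-3))*4 + 5))² = (-97 + (-6*4 + 5))² = (-97 + (-24 + 5))² = (-97 - 19)² = (-116)² = 13456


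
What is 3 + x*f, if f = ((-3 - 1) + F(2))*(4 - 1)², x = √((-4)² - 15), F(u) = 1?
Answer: -24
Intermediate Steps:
x = 1 (x = √(16 - 15) = √1 = 1)
f = -27 (f = ((-3 - 1) + 1)*(4 - 1)² = (-4 + 1)*3² = -3*9 = -27)
3 + x*f = 3 + 1*(-27) = 3 - 27 = -24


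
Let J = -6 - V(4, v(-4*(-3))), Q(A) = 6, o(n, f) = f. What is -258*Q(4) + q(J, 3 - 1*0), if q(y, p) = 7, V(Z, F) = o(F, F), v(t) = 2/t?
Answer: -1541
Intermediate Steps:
V(Z, F) = F
J = -37/6 (J = -6 - 2/((-4*(-3))) = -6 - 2/12 = -6 - 1*⅙ = -6 - ⅙ = -37/6 ≈ -6.1667)
-258*Q(4) + q(J, 3 - 1*0) = -258*6 + 7 = -1548 + 7 = -1541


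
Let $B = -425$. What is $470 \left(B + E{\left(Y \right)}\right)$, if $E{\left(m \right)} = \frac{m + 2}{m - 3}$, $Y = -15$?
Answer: $- \frac{1794695}{9} \approx -1.9941 \cdot 10^{5}$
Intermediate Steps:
$E{\left(m \right)} = \frac{2 + m}{-3 + m}$
$470 \left(B + E{\left(Y \right)}\right) = 470 \left(-425 + \frac{2 - 15}{-3 - 15}\right) = 470 \left(-425 + \frac{1}{-18} \left(-13\right)\right) = 470 \left(-425 - - \frac{13}{18}\right) = 470 \left(-425 + \frac{13}{18}\right) = 470 \left(- \frac{7637}{18}\right) = - \frac{1794695}{9}$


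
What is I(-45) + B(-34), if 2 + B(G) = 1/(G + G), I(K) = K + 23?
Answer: -1633/68 ≈ -24.015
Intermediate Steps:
I(K) = 23 + K
B(G) = -2 + 1/(2*G) (B(G) = -2 + 1/(G + G) = -2 + 1/(2*G))
I(-45) + B(-34) = (23 - 45) + (-2 + (½)/(-34)) = -22 + (-2 + (½)*(-1/34)) = -22 + (-2 - 1/68) = -22 - 137/68 = -1633/68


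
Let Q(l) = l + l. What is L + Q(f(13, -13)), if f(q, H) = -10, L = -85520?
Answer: -85540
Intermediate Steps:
Q(l) = 2*l
L + Q(f(13, -13)) = -85520 + 2*(-10) = -85520 - 20 = -85540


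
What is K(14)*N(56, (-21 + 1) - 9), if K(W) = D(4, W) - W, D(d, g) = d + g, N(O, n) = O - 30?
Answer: 104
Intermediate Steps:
N(O, n) = -30 + O
K(W) = 4 (K(W) = (4 + W) - W = 4)
K(14)*N(56, (-21 + 1) - 9) = 4*(-30 + 56) = 4*26 = 104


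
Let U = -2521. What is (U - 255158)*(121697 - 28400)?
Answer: -24040677663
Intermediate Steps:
(U - 255158)*(121697 - 28400) = (-2521 - 255158)*(121697 - 28400) = -257679*93297 = -24040677663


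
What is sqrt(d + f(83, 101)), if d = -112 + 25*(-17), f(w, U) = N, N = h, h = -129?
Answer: 3*I*sqrt(74) ≈ 25.807*I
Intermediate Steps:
N = -129
f(w, U) = -129
d = -537 (d = -112 - 425 = -537)
sqrt(d + f(83, 101)) = sqrt(-537 - 129) = sqrt(-666) = 3*I*sqrt(74)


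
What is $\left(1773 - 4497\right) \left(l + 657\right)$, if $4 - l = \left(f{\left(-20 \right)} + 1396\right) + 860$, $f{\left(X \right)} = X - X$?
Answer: $4344780$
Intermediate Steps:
$f{\left(X \right)} = 0$
$l = -2252$ ($l = 4 - \left(\left(0 + 1396\right) + 860\right) = 4 - \left(1396 + 860\right) = 4 - 2256 = -2252$)
$\left(1773 - 4497\right) \left(l + 657\right) = \left(1773 - 4497\right) \left(-2252 + 657\right) = \left(-2724\right) \left(-1595\right) = 4344780$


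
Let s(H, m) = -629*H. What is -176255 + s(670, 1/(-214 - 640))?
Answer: -597685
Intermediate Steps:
-176255 + s(670, 1/(-214 - 640)) = -176255 - 629*670 = -176255 - 421430 = -597685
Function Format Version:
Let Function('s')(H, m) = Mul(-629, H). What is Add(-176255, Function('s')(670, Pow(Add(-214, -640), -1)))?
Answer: -597685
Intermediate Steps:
Add(-176255, Function('s')(670, Pow(Add(-214, -640), -1))) = Add(-176255, Mul(-629, 670)) = Add(-176255, -421430) = -597685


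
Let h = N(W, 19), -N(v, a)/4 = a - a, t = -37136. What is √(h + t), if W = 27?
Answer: 4*I*√2321 ≈ 192.71*I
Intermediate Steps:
N(v, a) = 0 (N(v, a) = -4*(a - a) = -4*0 = 0)
h = 0
√(h + t) = √(0 - 37136) = √(-37136) = 4*I*√2321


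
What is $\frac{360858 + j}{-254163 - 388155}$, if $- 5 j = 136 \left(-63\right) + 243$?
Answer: $- \frac{120841}{214106} \approx -0.5644$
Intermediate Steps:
$j = 1665$ ($j = - \frac{136 \left(-63\right) + 243}{5} = - \frac{-8568 + 243}{5} = \left(- \frac{1}{5}\right) \left(-8325\right) = 1665$)
$\frac{360858 + j}{-254163 - 388155} = \frac{360858 + 1665}{-254163 - 388155} = \frac{362523}{-642318} = 362523 \left(- \frac{1}{642318}\right) = - \frac{120841}{214106}$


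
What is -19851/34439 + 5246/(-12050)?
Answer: -209935772/207494975 ≈ -1.0118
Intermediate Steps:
-19851/34439 + 5246/(-12050) = -19851*1/34439 + 5246*(-1/12050) = -19851/34439 - 2623/6025 = -209935772/207494975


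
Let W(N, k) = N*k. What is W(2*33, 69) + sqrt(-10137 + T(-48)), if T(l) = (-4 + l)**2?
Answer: 4554 + I*sqrt(7433) ≈ 4554.0 + 86.215*I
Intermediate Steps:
W(2*33, 69) + sqrt(-10137 + T(-48)) = (2*33)*69 + sqrt(-10137 + (-4 - 48)**2) = 66*69 + sqrt(-10137 + (-52)**2) = 4554 + sqrt(-10137 + 2704) = 4554 + sqrt(-7433) = 4554 + I*sqrt(7433)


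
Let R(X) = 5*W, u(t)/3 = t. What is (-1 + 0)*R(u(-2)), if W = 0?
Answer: 0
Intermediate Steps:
u(t) = 3*t
R(X) = 0 (R(X) = 5*0 = 0)
(-1 + 0)*R(u(-2)) = (-1 + 0)*0 = -1*0 = 0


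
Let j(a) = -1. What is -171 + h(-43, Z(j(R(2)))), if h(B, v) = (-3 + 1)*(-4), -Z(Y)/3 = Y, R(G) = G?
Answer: -163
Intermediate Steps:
Z(Y) = -3*Y
h(B, v) = 8 (h(B, v) = -2*(-4) = 8)
-171 + h(-43, Z(j(R(2)))) = -171 + 8 = -163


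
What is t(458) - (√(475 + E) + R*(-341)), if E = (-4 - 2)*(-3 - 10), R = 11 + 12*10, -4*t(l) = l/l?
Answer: 178683/4 - √553 ≈ 44647.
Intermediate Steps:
t(l) = -¼ (t(l) = -l/(4*l) = -¼*1 = -¼)
R = 131 (R = 11 + 120 = 131)
E = 78 (E = -6*(-13) = 78)
t(458) - (√(475 + E) + R*(-341)) = -¼ - (√(475 + 78) + 131*(-341)) = -¼ - (√553 - 44671) = -¼ - (-44671 + √553) = -¼ + (44671 - √553) = 178683/4 - √553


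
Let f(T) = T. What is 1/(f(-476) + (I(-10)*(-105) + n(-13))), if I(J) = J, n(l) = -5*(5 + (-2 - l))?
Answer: 1/494 ≈ 0.0020243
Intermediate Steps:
n(l) = -15 + 5*l (n(l) = -5*(3 - l) = -15 + 5*l)
1/(f(-476) + (I(-10)*(-105) + n(-13))) = 1/(-476 + (-10*(-105) + (-15 + 5*(-13)))) = 1/(-476 + (1050 + (-15 - 65))) = 1/(-476 + (1050 - 80)) = 1/(-476 + 970) = 1/494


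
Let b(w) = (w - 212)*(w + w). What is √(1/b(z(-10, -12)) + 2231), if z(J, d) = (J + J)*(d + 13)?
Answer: 9*√37062145/1160 ≈ 47.233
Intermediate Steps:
z(J, d) = 2*J*(13 + d) (z(J, d) = (2*J)*(13 + d) = 2*J*(13 + d))
b(w) = 2*w*(-212 + w) (b(w) = (-212 + w)*(2*w) = 2*w*(-212 + w))
√(1/b(z(-10, -12)) + 2231) = √(1/(2*(2*(-10)*(13 - 12))*(-212 + 2*(-10)*(13 - 12))) + 2231) = √(1/(2*(2*(-10)*1)*(-212 + 2*(-10)*1)) + 2231) = √(1/(2*(-20)*(-212 - 20)) + 2231) = √(1/(2*(-20)*(-232)) + 2231) = √(1/9280 + 2231) = √(20703681/9280) = 9*√37062145/1160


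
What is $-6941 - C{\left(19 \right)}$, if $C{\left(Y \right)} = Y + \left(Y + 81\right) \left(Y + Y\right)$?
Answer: $-10760$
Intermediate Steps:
$C{\left(Y \right)} = Y + 2 Y \left(81 + Y\right)$ ($C{\left(Y \right)} = Y + \left(81 + Y\right) 2 Y = Y + 2 Y \left(81 + Y\right)$)
$-6941 - C{\left(19 \right)} = -6941 - 19 \left(163 + 2 \cdot 19\right) = -6941 - 19 \left(163 + 38\right) = -6941 - 19 \cdot 201 = -6941 - 3819 = -10760$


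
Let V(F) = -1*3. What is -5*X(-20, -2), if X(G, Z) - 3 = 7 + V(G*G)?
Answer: -35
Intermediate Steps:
V(F) = -3
X(G, Z) = 7 (X(G, Z) = 3 + (7 - 3) = 3 + 4 = 7)
-5*X(-20, -2) = -5*7 = -35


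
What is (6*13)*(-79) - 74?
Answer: -6236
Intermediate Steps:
(6*13)*(-79) - 74 = 78*(-79) - 74 = -6162 - 74 = -6236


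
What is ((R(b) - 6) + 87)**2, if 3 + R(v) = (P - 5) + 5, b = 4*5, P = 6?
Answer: 7056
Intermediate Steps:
b = 20
R(v) = 3 (R(v) = -3 + ((6 - 5) + 5) = -3 + (1 + 5) = -3 + 6 = 3)
((R(b) - 6) + 87)**2 = ((3 - 6) + 87)**2 = (-3 + 87)**2 = 84**2 = 7056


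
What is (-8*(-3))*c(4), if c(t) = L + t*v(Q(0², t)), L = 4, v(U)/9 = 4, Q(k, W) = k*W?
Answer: 3552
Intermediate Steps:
Q(k, W) = W*k
v(U) = 36 (v(U) = 9*4 = 36)
c(t) = 4 + 36*t (c(t) = 4 + t*36 = 4 + 36*t)
(-8*(-3))*c(4) = (-8*(-3))*(4 + 36*4) = 24*(4 + 144) = 24*148 = 3552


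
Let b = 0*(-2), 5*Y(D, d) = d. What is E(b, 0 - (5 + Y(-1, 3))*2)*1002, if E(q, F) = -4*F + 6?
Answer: 254508/5 ≈ 50902.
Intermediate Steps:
Y(D, d) = d/5
b = 0
E(q, F) = 6 - 4*F
E(b, 0 - (5 + Y(-1, 3))*2)*1002 = (6 - 4*(0 - (5 + (1/5)*3)*2))*1002 = (6 - 4*(0 - (5 + 3/5)*2))*1002 = (6 - 4*(0 - 28*2/5))*1002 = (6 - 4*(0 - 1*56/5))*1002 = (6 - 4*(0 - 56/5))*1002 = (6 - 4*(-56/5))*1002 = (6 + 224/5)*1002 = (254/5)*1002 = 254508/5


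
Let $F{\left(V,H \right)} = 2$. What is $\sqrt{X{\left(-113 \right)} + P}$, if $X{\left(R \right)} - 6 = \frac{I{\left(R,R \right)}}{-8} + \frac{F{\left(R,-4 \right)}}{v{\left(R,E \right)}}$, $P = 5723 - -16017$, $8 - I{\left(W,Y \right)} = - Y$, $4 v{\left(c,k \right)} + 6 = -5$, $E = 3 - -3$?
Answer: $\frac{\sqrt{42124258}}{44} \approx 147.51$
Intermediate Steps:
$E = 6$ ($E = 3 + 3 = 6$)
$v{\left(c,k \right)} = - \frac{11}{4}$ ($v{\left(c,k \right)} = - \frac{3}{2} + \frac{1}{4} \left(-5\right) = - \frac{3}{2} - \frac{5}{4} = - \frac{11}{4}$)
$I{\left(W,Y \right)} = 8 + Y$ ($I{\left(W,Y \right)} = 8 - - Y = 8 + Y$)
$P = 21740$ ($P = 5723 + 16017 = 21740$)
$X{\left(R \right)} = \frac{47}{11} - \frac{R}{8}$ ($X{\left(R \right)} = 6 + \left(\frac{8 + R}{-8} + \frac{2}{- \frac{11}{4}}\right) = 6 + \left(\left(8 + R\right) \left(- \frac{1}{8}\right) + 2 \left(- \frac{4}{11}\right)\right) = 6 - \left(\frac{19}{11} + \frac{R}{8}\right) = \frac{47}{11} - \frac{R}{8}$)
$\sqrt{X{\left(-113 \right)} + P} = \sqrt{\left(\frac{47}{11} - - \frac{113}{8}\right) + 21740} = \sqrt{\left(\frac{47}{11} + \frac{113}{8}\right) + 21740} = \sqrt{\frac{1619}{88} + 21740} = \sqrt{\frac{1914739}{88}} = \frac{\sqrt{42124258}}{44}$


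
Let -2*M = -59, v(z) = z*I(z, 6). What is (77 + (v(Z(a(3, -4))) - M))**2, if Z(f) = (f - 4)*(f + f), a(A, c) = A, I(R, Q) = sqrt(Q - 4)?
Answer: 9313/4 - 570*sqrt(2) ≈ 1522.1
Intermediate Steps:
I(R, Q) = sqrt(-4 + Q)
Z(f) = 2*f*(-4 + f) (Z(f) = (-4 + f)*(2*f) = 2*f*(-4 + f))
v(z) = z*sqrt(2) (v(z) = z*sqrt(-4 + 6) = z*sqrt(2))
M = 59/2 (M = -1/2*(-59) = 59/2 ≈ 29.500)
(77 + (v(Z(a(3, -4))) - M))**2 = (77 + ((2*3*(-4 + 3))*sqrt(2) - 1*59/2))**2 = (77 + ((2*3*(-1))*sqrt(2) - 59/2))**2 = (77 + (-6*sqrt(2) - 59/2))**2 = (77 + (-59/2 - 6*sqrt(2)))**2 = (95/2 - 6*sqrt(2))**2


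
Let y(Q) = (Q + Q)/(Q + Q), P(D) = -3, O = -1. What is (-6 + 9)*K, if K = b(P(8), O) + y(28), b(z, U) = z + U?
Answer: -9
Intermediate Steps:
b(z, U) = U + z
y(Q) = 1 (y(Q) = (2*Q)/((2*Q)) = (2*Q)*(1/(2*Q)) = 1)
K = -3 (K = (-1 - 3) + 1 = -4 + 1 = -3)
(-6 + 9)*K = (-6 + 9)*(-3) = 3*(-3) = -9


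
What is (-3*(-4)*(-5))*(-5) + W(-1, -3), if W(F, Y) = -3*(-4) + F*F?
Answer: 313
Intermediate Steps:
W(F, Y) = 12 + F**2
(-3*(-4)*(-5))*(-5) + W(-1, -3) = (-3*(-4)*(-5))*(-5) + (12 + (-1)**2) = (12*(-5))*(-5) + (12 + 1) = -60*(-5) + 13 = 300 + 13 = 313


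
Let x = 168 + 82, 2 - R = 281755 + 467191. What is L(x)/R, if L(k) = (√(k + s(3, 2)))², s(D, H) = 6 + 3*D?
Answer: -265/748944 ≈ -0.00035383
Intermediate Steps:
R = -748944 (R = 2 - (281755 + 467191) = 2 - 1*748946 = 2 - 748946 = -748944)
x = 250
L(k) = 15 + k (L(k) = (√(k + (6 + 3*3)))² = (√(k + (6 + 9)))² = (√(k + 15))² = (√(15 + k))² = 15 + k)
L(x)/R = (15 + 250)/(-748944) = 265*(-1/748944) = -265/748944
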